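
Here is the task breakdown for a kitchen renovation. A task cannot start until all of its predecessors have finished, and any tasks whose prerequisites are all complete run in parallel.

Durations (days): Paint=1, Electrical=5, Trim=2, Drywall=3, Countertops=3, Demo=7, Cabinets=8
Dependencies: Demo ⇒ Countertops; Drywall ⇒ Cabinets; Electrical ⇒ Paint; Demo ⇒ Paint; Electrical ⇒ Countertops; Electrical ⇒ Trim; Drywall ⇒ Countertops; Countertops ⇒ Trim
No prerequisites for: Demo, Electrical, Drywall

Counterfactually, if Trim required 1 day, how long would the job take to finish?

11

The binding path is Demo→Countertops→Trim = 7+3+2 = 12; finish at 12 days.
Trim lies on that path, so at 1 day the path becomes 11 days.
That remains the longest chain; total 11 days.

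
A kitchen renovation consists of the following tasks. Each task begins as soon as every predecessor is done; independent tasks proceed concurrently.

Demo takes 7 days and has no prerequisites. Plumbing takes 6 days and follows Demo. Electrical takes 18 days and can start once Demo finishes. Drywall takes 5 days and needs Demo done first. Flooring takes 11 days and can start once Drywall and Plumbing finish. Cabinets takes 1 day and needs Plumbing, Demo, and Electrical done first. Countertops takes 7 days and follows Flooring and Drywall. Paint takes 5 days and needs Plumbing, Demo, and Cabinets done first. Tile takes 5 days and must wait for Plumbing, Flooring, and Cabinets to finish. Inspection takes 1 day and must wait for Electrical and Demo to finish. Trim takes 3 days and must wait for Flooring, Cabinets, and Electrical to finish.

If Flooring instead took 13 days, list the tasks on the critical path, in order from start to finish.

Baseline: Demo→Plumbing→Flooring→Countertops = 7+6+11+7 = 31 → 31 days.
Flooring is on the critical path; changing it to 13 makes that path 33 days.
No other chain overtakes it, so the finish is 33 days.

Demo, Plumbing, Flooring, Countertops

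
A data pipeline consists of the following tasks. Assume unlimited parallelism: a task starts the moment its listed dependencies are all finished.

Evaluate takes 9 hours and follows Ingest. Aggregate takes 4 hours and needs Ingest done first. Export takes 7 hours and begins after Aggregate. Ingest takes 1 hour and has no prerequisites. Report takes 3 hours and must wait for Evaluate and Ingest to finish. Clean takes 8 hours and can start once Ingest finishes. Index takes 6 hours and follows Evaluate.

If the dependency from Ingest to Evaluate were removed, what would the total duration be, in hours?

15

Before: longest chain Ingest→Evaluate→Index = 1+9+6 = 16, finish 16.
Without Ingest→Evaluate, Evaluate's earliest start moves from 1 to 0.
The longest chain is now Evaluate→Index = 9+6 = 15, so the job takes 15 hours.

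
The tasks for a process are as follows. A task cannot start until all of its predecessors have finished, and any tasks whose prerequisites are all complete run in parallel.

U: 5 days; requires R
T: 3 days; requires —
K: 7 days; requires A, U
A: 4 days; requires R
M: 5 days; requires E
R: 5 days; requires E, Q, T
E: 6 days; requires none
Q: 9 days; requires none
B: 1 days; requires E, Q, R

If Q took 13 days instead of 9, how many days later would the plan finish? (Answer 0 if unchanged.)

4

Critical path before the change: Q→R→U→K = 9+5+5+7 = 26 giving 26 days.
Q lies on that path, so at 13 days the path becomes 30 days.
No other chain overtakes it, so the finish is 30 days.
Change in finish: 30 − 26 = +4 days.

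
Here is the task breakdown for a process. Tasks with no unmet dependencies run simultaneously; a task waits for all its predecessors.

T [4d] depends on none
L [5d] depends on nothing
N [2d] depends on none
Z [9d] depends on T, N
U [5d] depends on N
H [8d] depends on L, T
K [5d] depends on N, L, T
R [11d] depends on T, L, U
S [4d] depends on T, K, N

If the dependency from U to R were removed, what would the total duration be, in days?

16

Before: longest chain N→U→R = 2+5+11 = 18, finish 18.
Without U→R, R's earliest start moves from 7 to 5.
New critical path: L→R = 5+11 = 16 ⇒ 16 days.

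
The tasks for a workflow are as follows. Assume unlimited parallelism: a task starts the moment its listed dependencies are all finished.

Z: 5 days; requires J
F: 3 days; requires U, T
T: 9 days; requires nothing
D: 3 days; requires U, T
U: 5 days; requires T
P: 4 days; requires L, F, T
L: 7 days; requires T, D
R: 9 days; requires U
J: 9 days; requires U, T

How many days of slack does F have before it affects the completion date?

T→U→D→L→P = 9+5+3+7+4 = 28 sets the makespan at 28 days.
Longest path through F: 21 days (earliest finish 17, latest finish 24).
Float = 28 − 21 = 7.

7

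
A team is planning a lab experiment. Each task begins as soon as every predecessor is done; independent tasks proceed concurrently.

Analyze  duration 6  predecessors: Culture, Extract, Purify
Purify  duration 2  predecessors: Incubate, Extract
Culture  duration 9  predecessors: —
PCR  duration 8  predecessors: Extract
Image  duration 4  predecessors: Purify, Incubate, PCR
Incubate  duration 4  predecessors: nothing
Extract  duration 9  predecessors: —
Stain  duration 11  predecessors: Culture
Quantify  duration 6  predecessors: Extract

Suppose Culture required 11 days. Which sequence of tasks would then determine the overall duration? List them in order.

Baseline: Extract→PCR→Image = 9+8+4 = 21 → 21 days.
Culture has 1 day of float (longest path through it is 20).
Now Culture→Stain = 11+11 = 22 is longest, so the finish becomes 22 days.

Culture, Stain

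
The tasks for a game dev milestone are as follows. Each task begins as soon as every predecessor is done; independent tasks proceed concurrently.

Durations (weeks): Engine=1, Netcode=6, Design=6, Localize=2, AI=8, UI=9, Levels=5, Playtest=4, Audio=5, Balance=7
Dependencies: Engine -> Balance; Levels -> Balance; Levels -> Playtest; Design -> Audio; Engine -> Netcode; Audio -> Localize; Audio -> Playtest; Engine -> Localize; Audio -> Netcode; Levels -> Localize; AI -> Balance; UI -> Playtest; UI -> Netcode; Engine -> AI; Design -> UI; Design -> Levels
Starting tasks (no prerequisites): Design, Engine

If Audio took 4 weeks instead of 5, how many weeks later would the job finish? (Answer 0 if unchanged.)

0

Critical path before the change: Design→UI→Netcode = 6+9+6 = 21 giving 21 weeks.
Audio has 4 weeks of float (longest path through it is 17).
The critical path is still Design→UI→Netcode; finish is now 21 weeks.
Change in finish: 21 − 21 = +0 weeks.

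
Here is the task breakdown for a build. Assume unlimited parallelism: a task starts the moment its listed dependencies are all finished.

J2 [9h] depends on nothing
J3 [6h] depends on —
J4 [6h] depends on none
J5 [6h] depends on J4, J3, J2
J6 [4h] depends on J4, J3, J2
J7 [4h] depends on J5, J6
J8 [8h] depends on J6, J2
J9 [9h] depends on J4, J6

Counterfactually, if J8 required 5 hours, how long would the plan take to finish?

As given, the longest chain is J2→J6→J9 = 9+4+9 = 22, so the finish is 22 hours.
J8 has 1 hour of float (longest path through it is 21).
That remains the longest chain; total 22 hours.

22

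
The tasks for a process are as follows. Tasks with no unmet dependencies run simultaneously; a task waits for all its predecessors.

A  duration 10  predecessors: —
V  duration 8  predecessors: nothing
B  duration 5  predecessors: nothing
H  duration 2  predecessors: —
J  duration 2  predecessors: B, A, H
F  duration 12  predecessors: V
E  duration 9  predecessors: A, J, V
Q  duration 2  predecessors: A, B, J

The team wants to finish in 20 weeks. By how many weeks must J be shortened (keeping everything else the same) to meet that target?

Current finish: 21 weeks; target: 20.
J is on every critical path, so each week cut from J cuts the finish by one (this holds down to a finish of 20).
Need 21 − 20 = 1 week off J → J becomes 1 week, finish becomes 20.

1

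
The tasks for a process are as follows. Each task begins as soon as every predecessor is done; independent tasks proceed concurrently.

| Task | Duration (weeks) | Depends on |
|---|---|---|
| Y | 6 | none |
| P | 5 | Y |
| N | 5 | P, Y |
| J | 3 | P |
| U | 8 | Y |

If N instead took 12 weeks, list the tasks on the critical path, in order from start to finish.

Y, P, N

As given, the longest chain is Y→P→N = 6+5+5 = 16, so the finish is 16 weeks.
Since N is critical, the +7 change carries straight to that chain (now 23 weeks).
That remains the longest chain; total 23 weeks.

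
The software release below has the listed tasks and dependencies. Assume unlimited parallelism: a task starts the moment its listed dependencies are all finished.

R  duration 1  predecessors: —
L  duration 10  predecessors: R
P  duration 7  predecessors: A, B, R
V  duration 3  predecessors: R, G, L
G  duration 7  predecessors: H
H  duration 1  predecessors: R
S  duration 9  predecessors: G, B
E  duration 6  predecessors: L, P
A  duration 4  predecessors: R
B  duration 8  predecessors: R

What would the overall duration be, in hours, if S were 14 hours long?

23

The binding path is R→B→P→E = 1+8+7+6 = 22; finish at 22 hours.
S is off the critical path — its longest chain is 18 hours, giving 4 of slack.
Now R→B→S = 1+8+14 = 23 is longest, so the finish becomes 23 hours.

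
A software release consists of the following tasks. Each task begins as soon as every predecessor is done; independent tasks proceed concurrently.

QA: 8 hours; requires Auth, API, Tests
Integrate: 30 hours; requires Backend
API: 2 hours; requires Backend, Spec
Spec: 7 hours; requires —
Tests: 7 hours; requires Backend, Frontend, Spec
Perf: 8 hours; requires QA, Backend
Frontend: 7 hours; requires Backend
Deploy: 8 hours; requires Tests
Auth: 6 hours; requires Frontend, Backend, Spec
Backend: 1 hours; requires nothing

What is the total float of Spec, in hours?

1

The longest chain is Backend→Frontend→Tests→QA→Perf = 1+7+7+8+8 = 31; overall finish 31 hours.
Longest path through Spec: 30 hours (earliest finish 7, latest finish 8).
Float = 31 − 30 = 1.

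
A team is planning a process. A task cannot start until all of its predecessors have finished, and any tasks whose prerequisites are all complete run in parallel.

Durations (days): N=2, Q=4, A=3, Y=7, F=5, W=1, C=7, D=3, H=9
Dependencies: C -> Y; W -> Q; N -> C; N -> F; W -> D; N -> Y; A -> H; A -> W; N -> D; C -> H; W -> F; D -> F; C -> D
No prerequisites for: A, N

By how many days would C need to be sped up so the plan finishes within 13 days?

5

Current finish: 18 days; target: 13.
C is on every critical path, so each day cut from C cuts the finish by one (this holds down to a finish of 12).
Need 18 − 13 = 5 days off C → C becomes 2 days, finish becomes 13.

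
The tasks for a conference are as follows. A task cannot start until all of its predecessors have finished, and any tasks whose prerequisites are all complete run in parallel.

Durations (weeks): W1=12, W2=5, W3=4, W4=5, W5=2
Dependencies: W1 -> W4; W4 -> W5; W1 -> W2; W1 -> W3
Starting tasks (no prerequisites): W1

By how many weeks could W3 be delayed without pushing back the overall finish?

3

The longest chain is W1→W4→W5 = 12+5+2 = 19; overall finish 19 weeks.
The longest chain containing W3 totals 16 weeks.
Slack of W3 = 15 − 12 = 3 weeks.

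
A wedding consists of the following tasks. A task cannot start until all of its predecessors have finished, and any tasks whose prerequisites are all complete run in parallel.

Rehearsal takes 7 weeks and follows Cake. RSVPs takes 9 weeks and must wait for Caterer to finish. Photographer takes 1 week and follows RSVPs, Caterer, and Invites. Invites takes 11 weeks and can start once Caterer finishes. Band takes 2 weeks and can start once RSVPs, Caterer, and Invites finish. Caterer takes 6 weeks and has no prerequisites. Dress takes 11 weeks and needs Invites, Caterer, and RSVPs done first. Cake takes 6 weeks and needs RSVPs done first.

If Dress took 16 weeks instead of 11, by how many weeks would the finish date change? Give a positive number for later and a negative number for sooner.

As given, the longest chain is Caterer→Invites→Dress = 6+11+11 = 28, so the finish is 28 weeks.
Dress lies on that path, so at 16 weeks the path becomes 33 weeks.
The critical path is still Caterer→Invites→Dress; finish is now 33 weeks.
Change in finish: 33 − 28 = +5 weeks.

5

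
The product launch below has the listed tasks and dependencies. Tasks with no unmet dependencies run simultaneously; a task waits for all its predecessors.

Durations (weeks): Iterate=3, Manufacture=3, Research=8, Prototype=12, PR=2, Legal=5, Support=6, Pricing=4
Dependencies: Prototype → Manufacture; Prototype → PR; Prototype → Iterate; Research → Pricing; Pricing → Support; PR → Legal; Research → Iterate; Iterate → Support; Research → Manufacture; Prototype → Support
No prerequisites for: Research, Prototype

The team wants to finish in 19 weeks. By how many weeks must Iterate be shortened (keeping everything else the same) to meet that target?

Current finish: 21 weeks; target: 19.
Iterate is on every critical path, so each week cut from Iterate cuts the finish by one (this holds down to a finish of 19).
Need 21 − 19 = 2 weeks off Iterate → Iterate becomes 1 week, finish becomes 19.

2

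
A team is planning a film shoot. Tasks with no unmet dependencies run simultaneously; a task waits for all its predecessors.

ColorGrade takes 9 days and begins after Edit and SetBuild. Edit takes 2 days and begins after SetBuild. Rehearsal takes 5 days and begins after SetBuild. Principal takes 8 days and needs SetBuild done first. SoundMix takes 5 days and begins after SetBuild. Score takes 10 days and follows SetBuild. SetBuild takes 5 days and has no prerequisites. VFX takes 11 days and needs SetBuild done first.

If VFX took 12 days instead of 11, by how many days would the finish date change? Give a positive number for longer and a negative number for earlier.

1

The binding path is SetBuild→VFX = 5+11 = 16; finish at 16 days.
VFX lies on that path, so at 12 days the path becomes 17 days.
The critical path is still SetBuild→VFX; finish is now 17 days.
Change in finish: 17 − 16 = +1 days.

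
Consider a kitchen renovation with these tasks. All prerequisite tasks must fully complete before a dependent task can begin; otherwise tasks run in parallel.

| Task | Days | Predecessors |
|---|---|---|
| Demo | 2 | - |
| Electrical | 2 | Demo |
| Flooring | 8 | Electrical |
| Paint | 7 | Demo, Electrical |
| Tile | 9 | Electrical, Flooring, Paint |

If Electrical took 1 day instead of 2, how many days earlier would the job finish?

1

Critical path before the change: Demo→Electrical→Flooring→Tile = 2+2+8+9 = 21 giving 21 days.
Since Electrical is critical, the -1 change carries straight to that chain (now 20 days).
That remains the longest chain; total 20 days.
Change in finish: 20 − 21 = -1 days.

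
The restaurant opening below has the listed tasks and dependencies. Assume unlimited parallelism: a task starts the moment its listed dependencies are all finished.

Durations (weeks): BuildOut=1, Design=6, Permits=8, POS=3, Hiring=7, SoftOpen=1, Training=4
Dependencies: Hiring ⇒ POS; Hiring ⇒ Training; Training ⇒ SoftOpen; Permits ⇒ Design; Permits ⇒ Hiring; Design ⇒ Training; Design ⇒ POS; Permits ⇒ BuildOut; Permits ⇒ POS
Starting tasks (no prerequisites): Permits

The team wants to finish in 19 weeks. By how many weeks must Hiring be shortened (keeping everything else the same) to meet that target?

1

Current finish: 20 weeks; target: 19.
Hiring is on every critical path, so each week cut from Hiring cuts the finish by one (this holds down to a finish of 19).
Need 20 − 19 = 1 week off Hiring → Hiring becomes 6 weeks, finish becomes 19.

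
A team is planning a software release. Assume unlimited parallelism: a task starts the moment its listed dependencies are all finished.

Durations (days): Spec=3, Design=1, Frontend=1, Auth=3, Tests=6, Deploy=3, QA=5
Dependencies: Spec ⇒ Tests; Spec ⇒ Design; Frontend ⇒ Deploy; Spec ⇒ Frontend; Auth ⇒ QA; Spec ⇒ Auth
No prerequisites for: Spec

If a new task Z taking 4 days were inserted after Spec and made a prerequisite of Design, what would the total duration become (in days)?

Originally the job takes 11 days.
With Z inserted, Design now waits for max(Spec, Z).
New critical path: Spec→Auth→QA = 3+3+5 = 11 ⇒ 11 days.

11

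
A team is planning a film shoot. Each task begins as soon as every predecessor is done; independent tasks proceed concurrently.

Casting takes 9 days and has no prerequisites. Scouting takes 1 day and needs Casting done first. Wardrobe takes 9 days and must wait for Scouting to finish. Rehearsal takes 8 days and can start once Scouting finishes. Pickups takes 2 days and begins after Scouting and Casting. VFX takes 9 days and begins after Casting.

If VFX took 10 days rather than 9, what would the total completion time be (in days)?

19

Actual critical path: Casting→Scouting→Wardrobe = 9+1+9 = 19 ⇒ 19 days.
VFX is off the critical path — its longest chain is 18 days, giving 1 of slack.
The critical path is still Casting→Scouting→Wardrobe; finish is now 19 days.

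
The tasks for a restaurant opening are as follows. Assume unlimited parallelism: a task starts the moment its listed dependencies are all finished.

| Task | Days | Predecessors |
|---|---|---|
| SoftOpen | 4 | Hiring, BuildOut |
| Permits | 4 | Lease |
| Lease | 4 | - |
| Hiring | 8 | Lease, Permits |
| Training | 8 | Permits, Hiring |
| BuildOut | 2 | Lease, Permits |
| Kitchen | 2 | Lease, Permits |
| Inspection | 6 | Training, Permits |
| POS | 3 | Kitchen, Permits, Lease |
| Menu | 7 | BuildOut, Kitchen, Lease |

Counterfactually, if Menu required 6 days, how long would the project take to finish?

30

The binding path is Lease→Permits→Hiring→Training→Inspection = 4+4+8+8+6 = 30; finish at 30 days.
The longest path through Menu is only 17 days, so Menu has float 13.
That remains the longest chain; total 30 days.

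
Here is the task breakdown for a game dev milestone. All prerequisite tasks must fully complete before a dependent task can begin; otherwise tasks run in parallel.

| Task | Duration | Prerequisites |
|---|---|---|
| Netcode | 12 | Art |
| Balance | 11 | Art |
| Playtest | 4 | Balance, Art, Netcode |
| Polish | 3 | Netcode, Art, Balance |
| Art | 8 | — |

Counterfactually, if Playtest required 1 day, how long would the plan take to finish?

Critical path before the change: Art→Netcode→Playtest = 8+12+4 = 24 giving 24 days.
Playtest lies on that path, so at 1 day the path becomes 21 days.
New critical path: Art→Netcode→Polish = 8+12+3 = 23 ⇒ 23 days.

23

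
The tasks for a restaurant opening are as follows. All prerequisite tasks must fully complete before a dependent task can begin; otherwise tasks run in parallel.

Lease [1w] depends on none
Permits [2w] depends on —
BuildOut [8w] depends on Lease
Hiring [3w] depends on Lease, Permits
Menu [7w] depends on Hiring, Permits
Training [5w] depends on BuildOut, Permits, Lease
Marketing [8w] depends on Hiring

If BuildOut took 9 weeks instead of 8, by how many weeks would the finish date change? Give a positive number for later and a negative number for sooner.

Actual critical path: Lease→BuildOut→Training = 1+8+5 = 14 ⇒ 14 weeks.
Since BuildOut is critical, the +1 change carries straight to that chain (now 15 weeks).
That remains the longest chain; total 15 weeks.
Change in finish: 15 − 14 = +1 weeks.

1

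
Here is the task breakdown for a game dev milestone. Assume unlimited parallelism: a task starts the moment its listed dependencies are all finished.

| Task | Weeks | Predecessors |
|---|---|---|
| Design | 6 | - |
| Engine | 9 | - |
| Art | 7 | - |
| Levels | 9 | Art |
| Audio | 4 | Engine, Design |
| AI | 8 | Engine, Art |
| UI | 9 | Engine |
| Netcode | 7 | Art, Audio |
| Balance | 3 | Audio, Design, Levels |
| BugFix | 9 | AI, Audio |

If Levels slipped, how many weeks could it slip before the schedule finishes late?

7

The longest chain is Engine→AI→BugFix = 9+8+9 = 26; overall finish 26 weeks.
The longest chain containing Levels totals 19 weeks.
Slack of Levels = 14 − 7 = 7 weeks.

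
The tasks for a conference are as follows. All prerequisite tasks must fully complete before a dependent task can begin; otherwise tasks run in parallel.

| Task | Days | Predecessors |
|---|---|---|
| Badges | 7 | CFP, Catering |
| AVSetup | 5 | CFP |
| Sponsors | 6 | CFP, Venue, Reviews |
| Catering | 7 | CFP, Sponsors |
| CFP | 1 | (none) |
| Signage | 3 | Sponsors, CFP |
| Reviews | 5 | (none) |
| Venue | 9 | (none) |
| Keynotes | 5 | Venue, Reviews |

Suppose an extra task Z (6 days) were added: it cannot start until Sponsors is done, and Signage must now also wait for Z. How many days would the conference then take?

29

Originally the conference takes 29 days.
With Z inserted, Signage now waits for max(Sponsors, CFP, Z).
New critical path: Venue→Sponsors→Catering→Badges = 9+6+7+7 = 29 ⇒ 29 days.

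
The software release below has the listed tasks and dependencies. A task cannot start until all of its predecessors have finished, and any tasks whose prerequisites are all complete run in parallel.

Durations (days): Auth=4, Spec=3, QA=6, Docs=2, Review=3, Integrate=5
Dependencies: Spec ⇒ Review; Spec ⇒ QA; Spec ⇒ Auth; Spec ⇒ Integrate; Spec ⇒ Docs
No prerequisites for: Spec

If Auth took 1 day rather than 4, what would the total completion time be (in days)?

As given, the longest chain is Spec→QA = 3+6 = 9, so the finish is 9 days.
Auth is off the critical path — its longest chain is 7 days, giving 2 of slack.
The critical path is still Spec→QA; finish is now 9 days.

9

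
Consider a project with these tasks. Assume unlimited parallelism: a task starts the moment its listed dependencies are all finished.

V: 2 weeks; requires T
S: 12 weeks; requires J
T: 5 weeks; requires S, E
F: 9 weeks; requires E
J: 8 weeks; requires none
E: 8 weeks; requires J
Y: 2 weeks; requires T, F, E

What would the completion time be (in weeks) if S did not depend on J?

27

With the dependency in place, J→S→T→Y = 8+12+5+2 = 27 sets the finish at 27 weeks.
Without J→S, S's earliest start moves from 8 to 0.
After: J→E→F→Y = 8+8+9+2 = 27 → 27 weeks.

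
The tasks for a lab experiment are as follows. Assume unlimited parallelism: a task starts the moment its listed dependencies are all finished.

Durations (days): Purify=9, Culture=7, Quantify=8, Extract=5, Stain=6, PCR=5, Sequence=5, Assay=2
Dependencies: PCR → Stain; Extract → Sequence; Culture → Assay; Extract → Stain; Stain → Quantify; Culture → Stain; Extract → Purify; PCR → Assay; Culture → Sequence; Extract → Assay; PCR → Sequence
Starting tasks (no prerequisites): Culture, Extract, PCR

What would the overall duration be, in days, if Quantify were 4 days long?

17

The binding path is Culture→Stain→Quantify = 7+6+8 = 21; finish at 21 days.
Since Quantify is critical, the -4 change carries straight to that chain (now 17 days).
That remains the longest chain; total 17 days.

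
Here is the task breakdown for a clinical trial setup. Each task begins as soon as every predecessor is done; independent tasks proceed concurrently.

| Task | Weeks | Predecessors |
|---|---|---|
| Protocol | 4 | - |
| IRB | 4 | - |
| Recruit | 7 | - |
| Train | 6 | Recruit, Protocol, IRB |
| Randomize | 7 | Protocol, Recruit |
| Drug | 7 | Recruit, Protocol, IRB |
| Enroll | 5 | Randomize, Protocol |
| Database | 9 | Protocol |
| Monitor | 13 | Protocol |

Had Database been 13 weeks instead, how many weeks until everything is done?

19

Baseline: Recruit→Randomize→Enroll = 7+7+5 = 19 → 19 weeks.
The longest path through Database is only 13 weeks, so Database has float 6.
No other chain overtakes it, so the finish is 19 weeks.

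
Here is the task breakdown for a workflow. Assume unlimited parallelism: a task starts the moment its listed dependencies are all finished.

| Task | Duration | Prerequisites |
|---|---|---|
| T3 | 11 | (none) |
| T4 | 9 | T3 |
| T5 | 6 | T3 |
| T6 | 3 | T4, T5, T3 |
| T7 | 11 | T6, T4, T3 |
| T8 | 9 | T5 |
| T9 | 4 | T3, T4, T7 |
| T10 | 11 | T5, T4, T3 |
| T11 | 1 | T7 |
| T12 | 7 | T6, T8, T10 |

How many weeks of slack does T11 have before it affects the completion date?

3

Critical path: T3→T4→T6→T7→T9 = 11+9+3+11+4 = 38, so the finish is 38 weeks.
The longest chain containing T11 totals 35 weeks.
Float = 38 − 35 = 3.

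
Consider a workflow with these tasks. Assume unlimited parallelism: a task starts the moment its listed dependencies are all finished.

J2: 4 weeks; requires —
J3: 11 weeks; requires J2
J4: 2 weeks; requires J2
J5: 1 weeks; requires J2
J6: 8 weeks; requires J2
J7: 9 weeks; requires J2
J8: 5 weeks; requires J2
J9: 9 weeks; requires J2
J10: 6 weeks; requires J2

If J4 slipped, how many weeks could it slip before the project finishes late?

The longest chain is J2→J3 = 4+11 = 15; overall finish 15 weeks.
The longest chain containing J4 totals 6 weeks.
Float = 15 − 6 = 9.

9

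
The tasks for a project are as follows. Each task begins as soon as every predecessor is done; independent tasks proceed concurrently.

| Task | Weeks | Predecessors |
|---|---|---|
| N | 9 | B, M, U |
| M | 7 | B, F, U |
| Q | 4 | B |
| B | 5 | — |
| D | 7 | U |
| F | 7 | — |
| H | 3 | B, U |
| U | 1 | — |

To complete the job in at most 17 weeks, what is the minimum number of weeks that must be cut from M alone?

Current finish: 23 weeks; target: 17.
M is on every critical path, so each week cut from M cuts the finish by one (this holds down to a finish of 17).
Need 23 − 17 = 6 weeks off M → M becomes 1 week, finish becomes 17.

6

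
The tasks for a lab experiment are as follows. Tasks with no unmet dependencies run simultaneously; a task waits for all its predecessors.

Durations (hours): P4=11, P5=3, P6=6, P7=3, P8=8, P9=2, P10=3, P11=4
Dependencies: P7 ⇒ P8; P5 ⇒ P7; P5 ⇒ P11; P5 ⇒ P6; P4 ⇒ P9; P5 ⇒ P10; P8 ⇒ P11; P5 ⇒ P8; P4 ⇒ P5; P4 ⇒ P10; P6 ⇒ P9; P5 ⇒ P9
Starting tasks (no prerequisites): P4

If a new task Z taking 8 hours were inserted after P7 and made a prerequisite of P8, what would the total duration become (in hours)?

Originally the lab experiment takes 29 hours.
With Z inserted, P8 now waits for max(P7, P5, Z).
New critical path: P4→P5→P7→Z→P8→P11 = 11+3+3+8+8+4 = 37 ⇒ 37 hours.

37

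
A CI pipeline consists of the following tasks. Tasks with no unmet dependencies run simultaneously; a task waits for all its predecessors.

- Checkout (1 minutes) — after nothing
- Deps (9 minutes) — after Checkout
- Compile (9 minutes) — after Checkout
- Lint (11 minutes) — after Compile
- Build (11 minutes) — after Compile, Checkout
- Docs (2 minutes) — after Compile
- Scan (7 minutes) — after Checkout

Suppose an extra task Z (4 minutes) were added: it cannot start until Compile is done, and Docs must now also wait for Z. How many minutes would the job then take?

21

Originally the job takes 21 minutes.
With Z inserted, Docs now waits for max(Compile, Z).
New critical path: Checkout→Compile→Lint = 1+9+11 = 21 ⇒ 21 minutes.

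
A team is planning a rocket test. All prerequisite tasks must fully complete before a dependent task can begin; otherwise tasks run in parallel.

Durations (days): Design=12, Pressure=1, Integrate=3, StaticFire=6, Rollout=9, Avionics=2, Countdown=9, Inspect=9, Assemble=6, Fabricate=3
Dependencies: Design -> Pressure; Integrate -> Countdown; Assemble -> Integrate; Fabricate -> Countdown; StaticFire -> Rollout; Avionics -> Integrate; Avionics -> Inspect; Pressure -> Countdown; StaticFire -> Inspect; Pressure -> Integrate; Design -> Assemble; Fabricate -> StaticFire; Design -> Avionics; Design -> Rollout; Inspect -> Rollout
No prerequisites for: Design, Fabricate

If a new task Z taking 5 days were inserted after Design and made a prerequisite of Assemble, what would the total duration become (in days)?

Originally the job takes 32 days.
With Z inserted, Assemble now waits for max(Design, Z).
New critical path: Design→Z→Assemble→Integrate→Countdown = 12+5+6+3+9 = 35 ⇒ 35 days.

35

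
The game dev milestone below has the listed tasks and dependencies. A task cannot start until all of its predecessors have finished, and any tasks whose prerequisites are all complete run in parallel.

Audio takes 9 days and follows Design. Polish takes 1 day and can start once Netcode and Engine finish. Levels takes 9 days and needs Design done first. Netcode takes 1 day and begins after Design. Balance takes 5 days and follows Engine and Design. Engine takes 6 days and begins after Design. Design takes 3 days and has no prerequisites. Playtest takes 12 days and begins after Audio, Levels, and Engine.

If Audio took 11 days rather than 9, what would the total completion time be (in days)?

26

As given, the longest chain is Design→Audio→Playtest = 3+9+12 = 24, so the finish is 24 days.
Since Audio is critical, the +2 change carries straight to that chain (now 26 days).
That remains the longest chain; total 26 days.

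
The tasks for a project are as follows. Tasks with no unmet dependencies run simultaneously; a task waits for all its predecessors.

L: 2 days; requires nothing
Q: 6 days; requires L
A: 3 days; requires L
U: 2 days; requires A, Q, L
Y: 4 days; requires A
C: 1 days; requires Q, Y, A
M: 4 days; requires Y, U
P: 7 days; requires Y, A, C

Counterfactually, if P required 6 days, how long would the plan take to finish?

16

Baseline: L→A→Y→C→P = 2+3+4+1+7 = 17 → 17 days.
Since P is critical, the -1 change carries straight to that chain (now 16 days).
The critical path is still L→A→Y→C→P; finish is now 16 days.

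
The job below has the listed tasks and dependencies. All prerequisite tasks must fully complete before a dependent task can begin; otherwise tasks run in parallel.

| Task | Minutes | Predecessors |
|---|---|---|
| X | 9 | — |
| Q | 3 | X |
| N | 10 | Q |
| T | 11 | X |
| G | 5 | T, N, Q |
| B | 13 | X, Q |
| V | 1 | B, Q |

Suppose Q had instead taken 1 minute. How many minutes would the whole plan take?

Actual critical path: X→Q→N→G = 9+3+10+5 = 27 ⇒ 27 minutes.
Since Q is critical, the -2 change carries straight to that chain (now 25 minutes).
That remains the longest chain; total 25 minutes.

25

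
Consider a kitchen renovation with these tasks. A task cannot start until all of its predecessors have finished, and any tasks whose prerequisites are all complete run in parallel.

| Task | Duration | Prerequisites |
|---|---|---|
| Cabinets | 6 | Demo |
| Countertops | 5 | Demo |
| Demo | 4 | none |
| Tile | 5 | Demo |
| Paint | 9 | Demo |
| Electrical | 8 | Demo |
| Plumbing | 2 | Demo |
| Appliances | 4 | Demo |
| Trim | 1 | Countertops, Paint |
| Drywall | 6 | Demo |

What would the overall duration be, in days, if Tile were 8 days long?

As given, the longest chain is Demo→Paint→Trim = 4+9+1 = 14, so the finish is 14 days.
Tile is off the critical path — its longest chain is 9 days, giving 5 of slack.
That remains the longest chain; total 14 days.

14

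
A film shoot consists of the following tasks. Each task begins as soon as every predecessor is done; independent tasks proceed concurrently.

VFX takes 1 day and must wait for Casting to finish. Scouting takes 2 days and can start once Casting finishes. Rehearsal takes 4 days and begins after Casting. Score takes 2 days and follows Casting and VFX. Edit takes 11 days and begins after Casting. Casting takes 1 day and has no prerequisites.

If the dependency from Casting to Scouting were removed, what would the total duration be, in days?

Original critical path: Casting→Edit = 1+11 = 12 ⇒ 12 days.
Without Casting→Scouting, Scouting's earliest start moves from 1 to 0.
The longest chain is now Casting→Edit = 1+11 = 12, so the film shoot takes 12 days.

12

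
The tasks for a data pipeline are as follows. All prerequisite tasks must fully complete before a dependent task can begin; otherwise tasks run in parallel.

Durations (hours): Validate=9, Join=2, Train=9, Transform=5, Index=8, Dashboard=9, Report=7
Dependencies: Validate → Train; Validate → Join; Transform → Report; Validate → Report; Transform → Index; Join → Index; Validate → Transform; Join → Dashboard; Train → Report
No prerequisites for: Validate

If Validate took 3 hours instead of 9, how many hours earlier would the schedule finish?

6

Critical path before the change: Validate→Train→Report = 9+9+7 = 25 giving 25 hours.
Validate is on the critical path; changing it to 3 makes that path 19 hours.
That remains the longest chain; total 19 hours.
Change in finish: 19 − 25 = -6 hours.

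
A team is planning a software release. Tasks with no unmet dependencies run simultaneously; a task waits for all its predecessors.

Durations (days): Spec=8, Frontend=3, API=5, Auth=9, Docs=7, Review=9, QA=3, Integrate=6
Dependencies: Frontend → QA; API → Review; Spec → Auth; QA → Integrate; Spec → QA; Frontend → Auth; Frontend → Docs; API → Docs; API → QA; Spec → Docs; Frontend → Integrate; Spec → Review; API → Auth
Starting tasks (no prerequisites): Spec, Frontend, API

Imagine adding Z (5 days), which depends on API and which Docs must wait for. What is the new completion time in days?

Originally the software release takes 17 days.
With Z inserted, Docs now waits for max(Frontend, API, Spec, Z).
New critical path: Spec→Auth = 8+9 = 17 ⇒ 17 days.

17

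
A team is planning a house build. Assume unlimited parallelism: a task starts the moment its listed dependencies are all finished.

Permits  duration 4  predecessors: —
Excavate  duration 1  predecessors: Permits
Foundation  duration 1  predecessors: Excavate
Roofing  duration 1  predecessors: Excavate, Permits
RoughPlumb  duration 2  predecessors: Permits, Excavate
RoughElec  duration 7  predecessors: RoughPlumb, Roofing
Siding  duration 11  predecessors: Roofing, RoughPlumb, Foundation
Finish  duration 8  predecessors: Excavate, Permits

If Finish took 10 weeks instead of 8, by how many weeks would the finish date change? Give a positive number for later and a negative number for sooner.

0

Actual critical path: Permits→Excavate→RoughPlumb→Siding = 4+1+2+11 = 18 ⇒ 18 weeks.
The longest path through Finish is only 13 weeks, so Finish has float 5.
No other chain overtakes it, so the finish is 18 weeks.
Change in finish: 18 − 18 = +0 weeks.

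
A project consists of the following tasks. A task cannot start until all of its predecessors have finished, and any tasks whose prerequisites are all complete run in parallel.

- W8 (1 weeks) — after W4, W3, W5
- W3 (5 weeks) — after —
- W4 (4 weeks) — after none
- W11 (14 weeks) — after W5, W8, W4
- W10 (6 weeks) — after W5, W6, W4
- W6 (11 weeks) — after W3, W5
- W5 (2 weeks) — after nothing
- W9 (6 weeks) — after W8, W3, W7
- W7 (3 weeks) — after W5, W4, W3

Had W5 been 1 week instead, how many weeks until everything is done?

As given, the longest chain is W3→W6→W10 = 5+11+6 = 22, so the finish is 22 weeks.
W5 is off the critical path — its longest chain is 19 weeks, giving 3 of slack.
No other chain overtakes it, so the finish is 22 weeks.

22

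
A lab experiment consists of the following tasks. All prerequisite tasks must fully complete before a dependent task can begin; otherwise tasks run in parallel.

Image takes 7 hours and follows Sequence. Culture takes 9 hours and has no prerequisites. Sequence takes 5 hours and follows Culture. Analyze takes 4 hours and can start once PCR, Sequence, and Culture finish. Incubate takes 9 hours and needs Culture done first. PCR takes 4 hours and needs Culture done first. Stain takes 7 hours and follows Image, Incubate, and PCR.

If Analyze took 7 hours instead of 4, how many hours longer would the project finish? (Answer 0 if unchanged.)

The binding path is Culture→Sequence→Image→Stain = 9+5+7+7 = 28; finish at 28 hours.
The longest path through Analyze is only 18 hours, so Analyze has float 10.
That remains the longest chain; total 28 hours.
Change in finish: 28 − 28 = +0 hours.

0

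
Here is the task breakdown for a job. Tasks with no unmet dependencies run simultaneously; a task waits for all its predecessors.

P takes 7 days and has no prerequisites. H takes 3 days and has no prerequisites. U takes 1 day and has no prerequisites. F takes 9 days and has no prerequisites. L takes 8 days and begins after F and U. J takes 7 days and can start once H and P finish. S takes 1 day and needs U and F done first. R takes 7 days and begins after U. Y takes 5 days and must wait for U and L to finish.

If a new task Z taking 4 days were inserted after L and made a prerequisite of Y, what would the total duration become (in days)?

26

Originally the job takes 22 days.
With Z inserted, Y now waits for max(U, L, Z).
New critical path: F→L→Z→Y = 9+8+4+5 = 26 ⇒ 26 days.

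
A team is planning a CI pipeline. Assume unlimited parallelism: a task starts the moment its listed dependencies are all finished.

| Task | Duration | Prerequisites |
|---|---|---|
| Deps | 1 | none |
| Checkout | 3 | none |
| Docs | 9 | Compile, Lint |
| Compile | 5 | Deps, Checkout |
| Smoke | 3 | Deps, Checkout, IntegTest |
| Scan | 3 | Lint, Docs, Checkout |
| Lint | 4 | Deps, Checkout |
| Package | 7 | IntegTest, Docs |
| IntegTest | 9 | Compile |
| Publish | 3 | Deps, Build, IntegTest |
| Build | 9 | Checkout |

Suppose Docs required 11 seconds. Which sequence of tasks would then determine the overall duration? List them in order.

The binding path is Checkout→Compile→Docs→Package = 3+5+9+7 = 24; finish at 24 seconds.
Docs is on the critical path; changing it to 11 makes that path 26 seconds.
No other chain overtakes it, so the finish is 26 seconds.

Checkout, Compile, Docs, Package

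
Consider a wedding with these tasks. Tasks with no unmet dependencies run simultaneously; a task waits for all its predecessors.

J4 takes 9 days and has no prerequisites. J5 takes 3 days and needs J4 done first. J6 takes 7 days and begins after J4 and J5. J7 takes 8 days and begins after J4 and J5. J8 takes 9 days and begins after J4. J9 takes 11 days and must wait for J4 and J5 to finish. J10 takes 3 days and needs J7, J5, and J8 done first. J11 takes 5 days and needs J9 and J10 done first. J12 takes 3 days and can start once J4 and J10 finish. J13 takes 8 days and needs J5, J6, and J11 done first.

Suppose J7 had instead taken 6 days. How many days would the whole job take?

As given, the longest chain is J4→J5→J7→J10→J11→J13 = 9+3+8+3+5+8 = 36, so the finish is 36 days.
Since J7 is critical, the -2 change carries straight to that chain (now 34 days).
New critical path: J4→J5→J9→J11→J13 = 9+3+11+5+8 = 36 ⇒ 36 days.

36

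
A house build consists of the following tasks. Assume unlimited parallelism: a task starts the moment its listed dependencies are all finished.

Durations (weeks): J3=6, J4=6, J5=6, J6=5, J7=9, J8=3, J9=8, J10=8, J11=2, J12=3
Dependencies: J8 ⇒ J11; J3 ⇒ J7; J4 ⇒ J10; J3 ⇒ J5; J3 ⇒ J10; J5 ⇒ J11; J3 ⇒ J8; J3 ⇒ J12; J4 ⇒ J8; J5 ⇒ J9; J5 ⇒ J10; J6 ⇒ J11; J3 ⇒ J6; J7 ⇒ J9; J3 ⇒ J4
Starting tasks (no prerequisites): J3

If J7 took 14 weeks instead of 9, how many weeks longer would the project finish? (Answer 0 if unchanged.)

5

Critical path before the change: J3→J7→J9 = 6+9+8 = 23 giving 23 weeks.
J7 is on the critical path; changing it to 14 makes that path 28 weeks.
The critical path is still J3→J7→J9; finish is now 28 weeks.
Change in finish: 28 − 23 = +5 weeks.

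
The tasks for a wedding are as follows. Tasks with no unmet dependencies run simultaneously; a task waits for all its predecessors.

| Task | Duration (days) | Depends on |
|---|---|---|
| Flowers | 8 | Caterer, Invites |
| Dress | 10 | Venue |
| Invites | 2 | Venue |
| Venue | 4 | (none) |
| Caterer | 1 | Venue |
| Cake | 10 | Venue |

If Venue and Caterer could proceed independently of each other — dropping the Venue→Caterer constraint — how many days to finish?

14

Original critical path: Venue→Invites→Flowers = 4+2+8 = 14 ⇒ 14 days.
Without Venue→Caterer, Caterer's earliest start moves from 4 to 0.
After: Venue→Invites→Flowers = 4+2+8 = 14 → 14 days.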